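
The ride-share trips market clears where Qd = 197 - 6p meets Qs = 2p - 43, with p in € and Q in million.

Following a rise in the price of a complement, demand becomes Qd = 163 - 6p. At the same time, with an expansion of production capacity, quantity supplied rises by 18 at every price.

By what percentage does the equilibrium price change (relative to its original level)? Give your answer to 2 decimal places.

Before the shock: 197 - 6p = 2p - 43 ⇒ 240 = 8p ⇒ p = 30, Q = 17.
The new curves are Qd = 163 - 6p (demand) and Qs = 2p - 25 (supply).
Setting them equal: 163 - 6p = 2p - 25 → 188 = 8p, so p = 23.5 and Q = 22.
%Δp = (23.5 − 30) / 30 × 100 = -21.67%.

-21.67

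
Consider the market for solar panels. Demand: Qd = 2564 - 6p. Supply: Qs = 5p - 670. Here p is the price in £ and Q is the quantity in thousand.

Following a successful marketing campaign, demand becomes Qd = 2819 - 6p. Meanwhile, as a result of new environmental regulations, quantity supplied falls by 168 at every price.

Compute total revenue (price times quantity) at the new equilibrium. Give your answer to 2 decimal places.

274033.21

Original equilibrium: 2564 - 6p = 5p - 670 gives 3234 = 11p, so p = 294 and Q = 800.
With the change applied: demand Qd = 2819 - 6p, supply Qs = 5p - 838.
Setting them equal: 2819 - 6p = 5p - 838 → 3657 = 11p, so p = 3657/11 ≈ 332.4545 and Q = 9067/11 ≈ 824.2727.
New expenditure = 332.4545 × 824.2727 = 274033.21.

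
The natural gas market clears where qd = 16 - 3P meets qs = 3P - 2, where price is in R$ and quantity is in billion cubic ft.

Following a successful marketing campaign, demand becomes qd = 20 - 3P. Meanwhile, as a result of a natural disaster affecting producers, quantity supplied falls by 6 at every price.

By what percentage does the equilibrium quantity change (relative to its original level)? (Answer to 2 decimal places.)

Before the shock: 16 - 3P = 3P - 2 ⇒ 18 = 6P ⇒ P = 3, q = 7.
The new curves are qd = 20 - 3P (demand) and qs = 3P - 8 (supply).
Clearing the new market: 20 - 3P = 3P - 8, so P = 14/3 ≈ 4.6667 and q = 6.
%Δq = (6 − 7) / 7 × 100 = -14.29%.

-14.29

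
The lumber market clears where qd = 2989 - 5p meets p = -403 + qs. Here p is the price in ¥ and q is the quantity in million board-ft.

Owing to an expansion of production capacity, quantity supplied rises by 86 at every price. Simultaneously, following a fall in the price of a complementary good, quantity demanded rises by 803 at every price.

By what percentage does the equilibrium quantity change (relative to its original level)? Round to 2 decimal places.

+24.64

Original equilibrium: 2989 - 5p = p + 403 gives 2586 = 6p, so p = 431 and q = 834.
After the shift, demand is qd = 3792 - 5p and supply is qs = p + 489.
Clearing the new market: 3792 - 5p = p + 489, so p = 550.5 and q = 1039.5.
%Δq = (1039.5 − 834) / 834 × 100 = +24.64%.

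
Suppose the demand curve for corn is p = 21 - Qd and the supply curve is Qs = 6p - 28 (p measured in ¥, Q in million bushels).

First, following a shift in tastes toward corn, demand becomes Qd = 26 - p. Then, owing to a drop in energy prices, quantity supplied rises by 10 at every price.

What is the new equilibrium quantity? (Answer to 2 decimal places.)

Initially, 21 - p = 6p - 28, so 49 = 7p and p = 7, Q = 14.
The shock moves the curves to Qd = 26 - p and Qs = 6p - 18.
Equate the new curves: 26 - p = 6p - 18, giving 44 = 7p, p = 44/7 ≈ 6.2857, Q = 138/7 ≈ 19.7143.

19.71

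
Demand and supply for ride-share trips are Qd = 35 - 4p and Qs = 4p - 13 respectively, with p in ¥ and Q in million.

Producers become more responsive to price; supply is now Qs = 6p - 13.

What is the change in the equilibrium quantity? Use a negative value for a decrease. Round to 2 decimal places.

Solve the original market: 35 - 4p = 4p - 13, hence p = 6 and Q = 11.
After the shift, demand is Qd = 35 - 4p and supply is Qs = 6p - 13.
Setting them equal: 35 - 4p = 6p - 13 → 48 = 10p, so p = 4.8 and Q = 15.8.
ΔQ = 15.8 − 11 = +4.80.

+4.80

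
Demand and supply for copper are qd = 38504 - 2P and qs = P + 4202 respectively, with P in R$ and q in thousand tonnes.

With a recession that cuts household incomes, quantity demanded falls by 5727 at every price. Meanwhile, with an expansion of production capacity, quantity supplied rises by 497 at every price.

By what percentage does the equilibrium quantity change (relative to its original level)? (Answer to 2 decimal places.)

-10.09

Original equilibrium: 38504 - 2P = P + 4202 gives 34302 = 3P, so P = 11434 and q = 15636.
After the shift, demand is qd = 32777 - 2P and supply is qs = P + 4699.
Equate the new curves: 32777 - 2P = P + 4699, giving 28078 = 3P, P = 28078/3 ≈ 9359.3333, q = 42175/3 ≈ 14058.3333.
%Δq = (14058.3333 − 15636) / 15636 × 100 = -10.09%.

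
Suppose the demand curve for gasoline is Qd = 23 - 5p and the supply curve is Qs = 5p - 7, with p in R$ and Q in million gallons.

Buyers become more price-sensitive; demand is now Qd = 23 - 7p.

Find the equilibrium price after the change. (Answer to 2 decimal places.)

2.50

Solve the original market: 23 - 5p = 5p - 7, hence p = 3 and Q = 8.
The shock moves the curves to Qd = 23 - 7p and Qs = 5p - 7.
Clearing the new market: 23 - 7p = 5p - 7, so p = 2.5 and Q = 5.5.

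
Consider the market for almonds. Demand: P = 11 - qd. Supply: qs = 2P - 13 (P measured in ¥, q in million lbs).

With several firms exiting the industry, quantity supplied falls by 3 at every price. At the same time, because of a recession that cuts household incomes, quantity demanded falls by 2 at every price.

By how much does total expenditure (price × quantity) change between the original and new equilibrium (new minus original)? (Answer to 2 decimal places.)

Solve the original market: 11 - P = 2P - 13, hence P = 8 and q = 3.
The new curves are qd = 9 - P (demand) and qs = 2P - 16 (supply).
New equilibrium: 9 - P = 2P - 16 ⇒ 25 = 3P ⇒ P = 25/3 ≈ 8.3333, q = 2/3 ≈ 0.6667.
Expenditure moves from 8×3 = 24 to 8.3333×0.6667 = 5.5556; change = -18.44.

-18.44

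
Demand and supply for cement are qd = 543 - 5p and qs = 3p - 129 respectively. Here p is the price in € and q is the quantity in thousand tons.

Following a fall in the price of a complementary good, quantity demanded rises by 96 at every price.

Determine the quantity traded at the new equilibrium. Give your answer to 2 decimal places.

Initially, 543 - 5p = 3p - 129, so 672 = 8p and p = 84, q = 123.
With the change applied: demand qd = 639 - 5p, supply qs = 3p - 129.
Setting them equal: 639 - 5p = 3p - 129 → 768 = 8p, so p = 96 and q = 159.

159.00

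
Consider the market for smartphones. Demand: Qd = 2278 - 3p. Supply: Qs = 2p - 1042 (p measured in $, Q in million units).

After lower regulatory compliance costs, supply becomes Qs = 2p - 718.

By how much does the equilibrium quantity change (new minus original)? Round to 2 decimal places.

+194.40

Before the shock: 2278 - 3p = 2p - 1042 ⇒ 3320 = 5p ⇒ p = 664, Q = 286.
After the shift, demand is Qd = 2278 - 3p and supply is Qs = 2p - 718.
Clearing the new market: 2278 - 3p = 2p - 718, so p = 599.2 and Q = 480.4.
ΔQ = 480.4 − 286 = +194.40.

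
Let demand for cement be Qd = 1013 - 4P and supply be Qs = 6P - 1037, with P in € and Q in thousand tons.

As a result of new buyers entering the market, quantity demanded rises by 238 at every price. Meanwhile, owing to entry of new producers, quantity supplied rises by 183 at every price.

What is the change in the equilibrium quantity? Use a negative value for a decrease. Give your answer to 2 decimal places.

Before the shock: 1013 - 4P = 6P - 1037 ⇒ 2050 = 10P ⇒ P = 205, Q = 193.
With the change applied: demand Qd = 1251 - 4P, supply Qs = 6P - 854.
Equate the new curves: 1251 - 4P = 6P - 854, giving 2105 = 10P, P = 210.5, Q = 409.
ΔQ = 409 − 193 = +216.00.

+216.00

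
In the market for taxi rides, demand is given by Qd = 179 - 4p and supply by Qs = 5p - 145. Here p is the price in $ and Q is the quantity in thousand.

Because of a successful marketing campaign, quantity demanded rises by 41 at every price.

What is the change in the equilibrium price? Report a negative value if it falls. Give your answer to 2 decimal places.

Before the shock: 179 - 4p = 5p - 145 ⇒ 324 = 9p ⇒ p = 36, Q = 35.
The new curves are Qd = 220 - 4p (demand) and Qs = 5p - 145 (supply).
Setting them equal: 220 - 4p = 5p - 145 → 365 = 9p, so p = 365/9 ≈ 40.5556 and Q = 520/9 ≈ 57.7778.
Δp = 40.5556 − 36 = +4.56.

+4.56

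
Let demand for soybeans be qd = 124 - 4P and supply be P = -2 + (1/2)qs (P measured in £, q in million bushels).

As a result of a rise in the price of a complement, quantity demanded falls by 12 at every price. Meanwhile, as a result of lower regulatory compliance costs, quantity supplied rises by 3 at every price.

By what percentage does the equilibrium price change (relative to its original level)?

Before the shock: 124 - 4P = 2P + 4 ⇒ 120 = 6P ⇒ P = 20, q = 44.
The new curves are qd = 112 - 4P (demand) and qs = 2P + 7 (supply).
New equilibrium: 112 - 4P = 2P + 7 ⇒ 105 = 6P ⇒ P = 17.5, q = 42.
%ΔP = (17.5 − 20) / 20 × 100 = -12.5%.

-12.5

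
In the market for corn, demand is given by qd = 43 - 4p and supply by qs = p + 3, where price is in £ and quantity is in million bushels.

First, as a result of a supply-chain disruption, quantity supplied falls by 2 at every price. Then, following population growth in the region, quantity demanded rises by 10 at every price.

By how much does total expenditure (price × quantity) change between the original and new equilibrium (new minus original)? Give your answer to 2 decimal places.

+30.56

Original equilibrium: 43 - 4p = p + 3 gives 40 = 5p, so p = 8 and q = 11.
After the shift, demand is qd = 53 - 4p and supply is qs = p + 1.
Equate the new curves: 53 - 4p = p + 1, giving 52 = 5p, p = 10.4, q = 11.4.
Expenditure moves from 8×11 = 88 to 10.4×11.4 = 118.56; change = +30.56.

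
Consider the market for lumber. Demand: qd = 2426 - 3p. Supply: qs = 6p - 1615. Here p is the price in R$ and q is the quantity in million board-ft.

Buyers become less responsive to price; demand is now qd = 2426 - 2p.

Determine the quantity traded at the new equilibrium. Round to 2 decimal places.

Solve the original market: 2426 - 3p = 6p - 1615, hence p = 449 and q = 1079.
With the change applied: demand qd = 2426 - 2p, supply qs = 6p - 1615.
New equilibrium: 2426 - 2p = 6p - 1615 ⇒ 4041 = 8p ⇒ p = 505.125, q = 1415.75.

1415.75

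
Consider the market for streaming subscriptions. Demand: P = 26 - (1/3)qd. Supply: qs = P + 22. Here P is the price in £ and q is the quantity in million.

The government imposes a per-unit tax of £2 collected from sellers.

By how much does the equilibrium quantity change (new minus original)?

Before the shock: 78 - 3P = P + 22 ⇒ 56 = 4P ⇒ P = 14, q = 36.
Since sellers keep the price net of the tax, the effective supply curve becomes qs = P + 20.
Equate the new curves: 78 - 3P = P + 20, giving 58 = 4P, P = 14.5, q = 34.5.
Δq = 34.5 − 36 = -1.5.

-1.5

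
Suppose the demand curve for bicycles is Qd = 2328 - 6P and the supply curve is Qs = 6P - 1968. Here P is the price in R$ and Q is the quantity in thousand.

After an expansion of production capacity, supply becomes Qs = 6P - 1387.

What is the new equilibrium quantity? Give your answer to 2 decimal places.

470.50

Before the shock: 2328 - 6P = 6P - 1968 ⇒ 4296 = 12P ⇒ P = 358, Q = 180.
After the shift, demand is Qd = 2328 - 6P and supply is Qs = 6P - 1387.
Equate the new curves: 2328 - 6P = 6P - 1387, giving 3715 = 12P, P = 3715/12 ≈ 309.5833, Q = 470.5.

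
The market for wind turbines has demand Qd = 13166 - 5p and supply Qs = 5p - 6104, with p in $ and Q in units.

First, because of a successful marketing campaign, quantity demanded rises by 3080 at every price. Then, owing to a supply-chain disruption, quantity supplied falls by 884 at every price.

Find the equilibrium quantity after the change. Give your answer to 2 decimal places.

Solve the original market: 13166 - 5p = 5p - 6104, hence p = 1927 and Q = 3531.
With the change applied: demand Qd = 16246 - 5p, supply Qs = 5p - 6988.
New equilibrium: 16246 - 5p = 5p - 6988 ⇒ 23234 = 10p ⇒ p = 2323.4, Q = 4629.

4629.00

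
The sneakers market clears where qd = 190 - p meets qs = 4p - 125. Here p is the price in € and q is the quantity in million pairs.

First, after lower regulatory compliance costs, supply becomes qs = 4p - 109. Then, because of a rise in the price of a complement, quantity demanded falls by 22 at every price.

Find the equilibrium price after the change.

55.4

Solve the original market: 190 - p = 4p - 125, hence p = 63 and q = 127.
With the change applied: demand qd = 168 - p, supply qs = 4p - 109.
Equate the new curves: 168 - p = 4p - 109, giving 277 = 5p, p = 55.4, q = 112.6.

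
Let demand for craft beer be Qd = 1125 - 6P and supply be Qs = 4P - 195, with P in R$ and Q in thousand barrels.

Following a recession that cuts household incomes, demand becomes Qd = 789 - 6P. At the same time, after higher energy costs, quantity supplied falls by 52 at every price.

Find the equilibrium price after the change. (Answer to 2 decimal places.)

Initially, 1125 - 6P = 4P - 195, so 1320 = 10P and P = 132, Q = 333.
The shock moves the curves to Qd = 789 - 6P and Qs = 4P - 247.
Setting them equal: 789 - 6P = 4P - 247 → 1036 = 10P, so P = 103.6 and Q = 167.4.

103.60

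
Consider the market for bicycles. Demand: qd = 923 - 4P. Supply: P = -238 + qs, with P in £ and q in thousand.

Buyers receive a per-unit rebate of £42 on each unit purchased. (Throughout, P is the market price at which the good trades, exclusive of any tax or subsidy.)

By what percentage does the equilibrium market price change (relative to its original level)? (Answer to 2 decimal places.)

Solve the original market: 923 - 4P = P + 238, hence P = 137 and q = 375.
Since buyers' out-of-pocket price is the market price minus the rebate, the effective demand curve becomes qd = 1091 - 4P.
Clearing the new market: 1091 - 4P = P + 238, so P = 170.6 and q = 408.6.
%ΔP = (170.6 − 137) / 137 × 100 = +24.53%.

+24.53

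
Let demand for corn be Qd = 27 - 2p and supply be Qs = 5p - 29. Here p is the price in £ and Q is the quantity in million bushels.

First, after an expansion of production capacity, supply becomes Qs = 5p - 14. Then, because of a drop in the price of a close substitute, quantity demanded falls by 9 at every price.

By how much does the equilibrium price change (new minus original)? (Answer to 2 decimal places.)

-3.43

Before the shock: 27 - 2p = 5p - 29 ⇒ 56 = 7p ⇒ p = 8, Q = 11.
The new curves are Qd = 18 - 2p (demand) and Qs = 5p - 14 (supply).
Equate the new curves: 18 - 2p = 5p - 14, giving 32 = 7p, p = 32/7 ≈ 4.5714, Q = 62/7 ≈ 8.8571.
Δp = 4.5714 − 8 = -3.43.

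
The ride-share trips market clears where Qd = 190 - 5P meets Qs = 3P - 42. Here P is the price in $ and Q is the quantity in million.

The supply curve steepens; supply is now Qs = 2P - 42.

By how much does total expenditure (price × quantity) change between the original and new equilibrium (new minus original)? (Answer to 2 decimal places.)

-500.10

Original equilibrium: 190 - 5P = 3P - 42 gives 232 = 8P, so P = 29 and Q = 45.
After the shift, demand is Qd = 190 - 5P and supply is Qs = 2P - 42.
Clearing the new market: 190 - 5P = 2P - 42, so P = 232/7 ≈ 33.1429 and Q = 170/7 ≈ 24.2857.
Expenditure moves from 29×45 = 1305 to 33.1429×24.2857 = 804.8980; change = -500.10.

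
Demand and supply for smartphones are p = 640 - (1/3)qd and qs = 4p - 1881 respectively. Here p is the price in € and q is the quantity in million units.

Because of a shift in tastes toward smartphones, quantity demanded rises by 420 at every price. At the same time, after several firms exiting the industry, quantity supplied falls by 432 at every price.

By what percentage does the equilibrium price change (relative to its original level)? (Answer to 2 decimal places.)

Initially, 1920 - 3p = 4p - 1881, so 3801 = 7p and p = 543, q = 291.
After the shift, demand is qd = 2340 - 3p and supply is qs = 4p - 2313.
Setting them equal: 2340 - 3p = 4p - 2313 → 4653 = 7p, so p = 4653/7 ≈ 664.7143 and q = 2421/7 ≈ 345.8571.
%Δp = (664.7143 − 543) / 543 × 100 = +22.42%.

+22.42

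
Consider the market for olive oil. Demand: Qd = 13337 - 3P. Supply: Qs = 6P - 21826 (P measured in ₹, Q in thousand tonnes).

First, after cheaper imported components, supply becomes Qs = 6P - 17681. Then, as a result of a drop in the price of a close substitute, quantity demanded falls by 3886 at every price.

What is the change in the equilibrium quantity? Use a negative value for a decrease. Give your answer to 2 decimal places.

Solve the original market: 13337 - 3P = 6P - 21826, hence P = 3907 and Q = 1616.
The new curves are Qd = 9451 - 3P (demand) and Qs = 6P - 17681 (supply).
New equilibrium: 9451 - 3P = 6P - 17681 ⇒ 27132 = 9P ⇒ P = 9044/3 ≈ 3014.6667, Q = 407.
ΔQ = 407 − 1616 = -1209.00.

-1209.00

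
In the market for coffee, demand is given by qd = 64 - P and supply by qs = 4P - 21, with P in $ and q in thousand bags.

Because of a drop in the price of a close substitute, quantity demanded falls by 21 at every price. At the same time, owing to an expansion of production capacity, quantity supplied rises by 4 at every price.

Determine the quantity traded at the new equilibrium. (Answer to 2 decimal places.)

Initially, 64 - P = 4P - 21, so 85 = 5P and P = 17, q = 47.
After the shift, demand is qd = 43 - P and supply is qs = 4P - 17.
Clearing the new market: 43 - P = 4P - 17, so P = 12 and q = 31.

31.00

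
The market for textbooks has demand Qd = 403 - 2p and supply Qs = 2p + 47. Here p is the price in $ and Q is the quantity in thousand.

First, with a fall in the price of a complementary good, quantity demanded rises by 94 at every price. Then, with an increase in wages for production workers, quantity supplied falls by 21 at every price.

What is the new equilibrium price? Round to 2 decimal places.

117.75

Before the shock: 403 - 2p = 2p + 47 ⇒ 356 = 4p ⇒ p = 89, Q = 225.
After the shift, demand is Qd = 497 - 2p and supply is Qs = 2p + 26.
Setting them equal: 497 - 2p = 2p + 26 → 471 = 4p, so p = 117.75 and Q = 261.5.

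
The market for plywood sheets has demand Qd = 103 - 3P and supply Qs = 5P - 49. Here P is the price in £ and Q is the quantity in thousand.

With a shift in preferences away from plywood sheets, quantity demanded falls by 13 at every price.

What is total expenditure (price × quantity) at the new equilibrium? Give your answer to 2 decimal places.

658.08

Initially, 103 - 3P = 5P - 49, so 152 = 8P and P = 19, Q = 46.
After the shift, demand is Qd = 90 - 3P and supply is Qs = 5P - 49.
Setting them equal: 90 - 3P = 5P - 49 → 139 = 8P, so P = 17.375 and Q = 37.875.
New expenditure = 17.375 × 37.875 = 658.08.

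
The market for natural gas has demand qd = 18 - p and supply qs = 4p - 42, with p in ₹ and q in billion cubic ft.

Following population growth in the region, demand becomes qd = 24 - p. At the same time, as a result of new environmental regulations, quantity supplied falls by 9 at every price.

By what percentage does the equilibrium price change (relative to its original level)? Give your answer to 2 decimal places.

+25.00

Initially, 18 - p = 4p - 42, so 60 = 5p and p = 12, q = 6.
The shock moves the curves to qd = 24 - p and qs = 4p - 51.
Equate the new curves: 24 - p = 4p - 51, giving 75 = 5p, p = 15, q = 9.
%Δp = (15 − 12) / 12 × 100 = +25.00%.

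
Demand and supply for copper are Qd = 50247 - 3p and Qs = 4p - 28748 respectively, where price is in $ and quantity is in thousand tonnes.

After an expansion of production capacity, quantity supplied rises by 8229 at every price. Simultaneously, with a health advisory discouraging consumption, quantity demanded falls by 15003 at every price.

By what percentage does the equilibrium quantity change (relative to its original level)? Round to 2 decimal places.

-30.79

Initially, 50247 - 3p = 4p - 28748, so 78995 = 7p and p = 11285, Q = 16392.
The shock moves the curves to Qd = 35244 - 3p and Qs = 4p - 20519.
Clearing the new market: 35244 - 3p = 4p - 20519, so p = 55763/7 ≈ 7966.1429 and Q = 79419/7 ≈ 11345.5714.
%ΔQ = (11345.5714 − 16392) / 16392 × 100 = -30.79%.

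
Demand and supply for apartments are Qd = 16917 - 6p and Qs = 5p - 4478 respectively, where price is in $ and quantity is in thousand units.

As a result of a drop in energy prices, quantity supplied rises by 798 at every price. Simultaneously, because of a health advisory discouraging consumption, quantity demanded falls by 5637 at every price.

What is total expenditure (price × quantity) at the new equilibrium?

4243200

Before the shock: 16917 - 6p = 5p - 4478 ⇒ 21395 = 11p ⇒ p = 1945, Q = 5247.
With the change applied: demand Qd = 11280 - 6p, supply Qs = 5p - 3680.
Clearing the new market: 11280 - 6p = 5p - 3680, so p = 1360 and Q = 3120.
New expenditure = 1360 × 3120 = 4243200.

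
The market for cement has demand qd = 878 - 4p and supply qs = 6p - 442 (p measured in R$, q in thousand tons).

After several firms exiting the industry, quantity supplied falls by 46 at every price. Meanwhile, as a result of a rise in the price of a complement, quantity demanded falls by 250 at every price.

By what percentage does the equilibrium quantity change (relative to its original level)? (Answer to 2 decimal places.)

-48.11

Before the shock: 878 - 4p = 6p - 442 ⇒ 1320 = 10p ⇒ p = 132, q = 350.
With the change applied: demand qd = 628 - 4p, supply qs = 6p - 488.
Setting them equal: 628 - 4p = 6p - 488 → 1116 = 10p, so p = 111.6 and q = 181.6.
%Δq = (181.6 − 350) / 350 × 100 = -48.11%.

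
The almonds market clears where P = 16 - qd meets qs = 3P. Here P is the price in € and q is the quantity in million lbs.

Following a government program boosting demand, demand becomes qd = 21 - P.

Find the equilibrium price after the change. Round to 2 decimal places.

Original equilibrium: 16 - P = 3P gives 16 = 4P, so P = 4 and q = 12.
With the change applied: demand qd = 21 - P, supply qs = 3P.
Equate the new curves: 21 - P = 3P, giving 21 = 4P, P = 5.25, q = 15.75.

5.25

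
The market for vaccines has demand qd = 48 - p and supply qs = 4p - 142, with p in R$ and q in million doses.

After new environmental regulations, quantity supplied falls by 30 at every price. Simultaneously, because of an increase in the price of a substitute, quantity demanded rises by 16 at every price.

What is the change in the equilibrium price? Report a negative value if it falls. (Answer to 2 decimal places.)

Initially, 48 - p = 4p - 142, so 190 = 5p and p = 38, q = 10.
The shock moves the curves to qd = 64 - p and qs = 4p - 172.
Equate the new curves: 64 - p = 4p - 172, giving 236 = 5p, p = 47.2, q = 16.8.
Δp = 47.2 − 38 = +9.20.

+9.20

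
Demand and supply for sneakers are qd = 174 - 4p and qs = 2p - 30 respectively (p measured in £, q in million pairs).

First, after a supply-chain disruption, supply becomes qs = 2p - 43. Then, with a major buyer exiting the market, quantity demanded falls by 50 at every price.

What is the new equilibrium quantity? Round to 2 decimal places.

12.67

Original equilibrium: 174 - 4p = 2p - 30 gives 204 = 6p, so p = 34 and q = 38.
The shock moves the curves to qd = 124 - 4p and qs = 2p - 43.
Setting them equal: 124 - 4p = 2p - 43 → 167 = 6p, so p = 167/6 ≈ 27.8333 and q = 38/3 ≈ 12.6667.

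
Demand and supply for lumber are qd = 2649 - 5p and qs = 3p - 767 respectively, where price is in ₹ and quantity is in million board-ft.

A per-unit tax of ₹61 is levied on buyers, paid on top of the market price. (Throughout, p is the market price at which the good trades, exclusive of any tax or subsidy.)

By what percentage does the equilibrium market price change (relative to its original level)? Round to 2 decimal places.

Before the shock: 2649 - 5p = 3p - 767 ⇒ 3416 = 8p ⇒ p = 427, q = 514.
Since buyers pay the price plus the tax, the effective demand curve becomes qd = 2344 - 5p.
Clearing the new market: 2344 - 5p = 3p - 767, so p = 388.875 and q = 399.625.
%Δp = (388.875 − 427) / 427 × 100 = -8.93%.

-8.93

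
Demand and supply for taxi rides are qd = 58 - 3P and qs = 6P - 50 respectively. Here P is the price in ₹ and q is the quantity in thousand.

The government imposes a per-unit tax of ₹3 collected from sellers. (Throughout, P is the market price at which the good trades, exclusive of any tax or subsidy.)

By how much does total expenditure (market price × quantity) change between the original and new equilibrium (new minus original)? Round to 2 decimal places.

-40.00

Solve the original market: 58 - 3P = 6P - 50, hence P = 12 and q = 22.
Since sellers keep the price net of the tax, the effective supply curve becomes qs = 6P - 68.
New equilibrium: 58 - 3P = 6P - 68 ⇒ 126 = 9P ⇒ P = 14, q = 16.
Expenditure moves from 12×22 = 264 to 14×16 = 224; change = -40.00.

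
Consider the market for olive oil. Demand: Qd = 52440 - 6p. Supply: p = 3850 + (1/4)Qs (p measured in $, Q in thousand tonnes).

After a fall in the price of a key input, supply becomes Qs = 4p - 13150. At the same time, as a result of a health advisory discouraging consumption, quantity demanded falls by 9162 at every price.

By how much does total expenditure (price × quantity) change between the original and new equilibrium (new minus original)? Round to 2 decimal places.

-26455076.64

Original equilibrium: 52440 - 6p = 4p - 15400 gives 67840 = 10p, so p = 6784 and Q = 11736.
The new curves are Qd = 43278 - 6p (demand) and Qs = 4p - 13150 (supply).
Setting them equal: 43278 - 6p = 4p - 13150 → 56428 = 10p, so p = 5642.8 and Q = 9421.2.
Expenditure moves from 6784×11736 = 79617024 to 5642.8×9421.2 = 53161947.36; change = -26455076.64.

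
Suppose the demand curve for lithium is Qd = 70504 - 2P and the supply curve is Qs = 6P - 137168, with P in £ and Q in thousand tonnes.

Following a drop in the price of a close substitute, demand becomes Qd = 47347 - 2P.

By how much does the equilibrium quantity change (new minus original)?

Solve the original market: 70504 - 2P = 6P - 137168, hence P = 25959 and Q = 18586.
With the change applied: demand Qd = 47347 - 2P, supply Qs = 6P - 137168.
New equilibrium: 47347 - 2P = 6P - 137168 ⇒ 184515 = 8P ⇒ P = 23064.375, Q = 1218.25.
ΔQ = 1218.25 − 18586 = -17367.75.

-17367.75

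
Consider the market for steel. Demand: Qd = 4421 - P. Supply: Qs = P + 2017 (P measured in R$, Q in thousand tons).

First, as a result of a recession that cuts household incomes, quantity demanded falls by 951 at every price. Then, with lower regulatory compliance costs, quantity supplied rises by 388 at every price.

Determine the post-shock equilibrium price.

532.5

Initially, 4421 - P = P + 2017, so 2404 = 2P and P = 1202, Q = 3219.
After the shift, demand is Qd = 3470 - P and supply is Qs = P + 2405.
New equilibrium: 3470 - P = P + 2405 ⇒ 1065 = 2P ⇒ P = 532.5, Q = 2937.5.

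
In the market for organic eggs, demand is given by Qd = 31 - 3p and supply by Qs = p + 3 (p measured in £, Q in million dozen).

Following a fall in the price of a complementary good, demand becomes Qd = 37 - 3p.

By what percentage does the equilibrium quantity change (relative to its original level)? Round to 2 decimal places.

Before the shock: 31 - 3p = p + 3 ⇒ 28 = 4p ⇒ p = 7, Q = 10.
The shock moves the curves to Qd = 37 - 3p and Qs = p + 3.
Setting them equal: 37 - 3p = p + 3 → 34 = 4p, so p = 8.5 and Q = 11.5.
%ΔQ = (11.5 − 10) / 10 × 100 = +15.00%.

+15.00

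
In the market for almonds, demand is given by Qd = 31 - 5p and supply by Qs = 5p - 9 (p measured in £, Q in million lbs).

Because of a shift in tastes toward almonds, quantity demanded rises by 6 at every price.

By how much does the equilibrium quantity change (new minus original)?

Before the shock: 31 - 5p = 5p - 9 ⇒ 40 = 10p ⇒ p = 4, Q = 11.
With the change applied: demand Qd = 37 - 5p, supply Qs = 5p - 9.
Equate the new curves: 37 - 5p = 5p - 9, giving 46 = 10p, p = 4.6, Q = 14.
ΔQ = 14 − 11 = +3.

+3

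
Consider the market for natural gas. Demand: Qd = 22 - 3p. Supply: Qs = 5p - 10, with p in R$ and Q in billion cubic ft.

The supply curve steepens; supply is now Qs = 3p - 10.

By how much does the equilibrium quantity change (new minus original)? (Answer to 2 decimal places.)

-4.00

Original equilibrium: 22 - 3p = 5p - 10 gives 32 = 8p, so p = 4 and Q = 10.
After the shift, demand is Qd = 22 - 3p and supply is Qs = 3p - 10.
Equate the new curves: 22 - 3p = 3p - 10, giving 32 = 6p, p = 16/3 ≈ 5.3333, Q = 6.
ΔQ = 6 − 10 = -4.00.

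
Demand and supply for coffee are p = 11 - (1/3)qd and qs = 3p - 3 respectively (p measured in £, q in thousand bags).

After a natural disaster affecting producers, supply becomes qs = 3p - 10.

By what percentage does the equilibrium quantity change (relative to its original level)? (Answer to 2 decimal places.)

-23.33

Initially, 33 - 3p = 3p - 3, so 36 = 6p and p = 6, q = 15.
The new curves are qd = 33 - 3p (demand) and qs = 3p - 10 (supply).
New equilibrium: 33 - 3p = 3p - 10 ⇒ 43 = 6p ⇒ p = 43/6 ≈ 7.1667, q = 11.5.
%Δq = (11.5 − 15) / 15 × 100 = -23.33%.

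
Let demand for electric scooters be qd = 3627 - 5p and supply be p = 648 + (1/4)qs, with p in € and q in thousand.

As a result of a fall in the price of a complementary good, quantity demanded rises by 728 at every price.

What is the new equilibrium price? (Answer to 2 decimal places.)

771.89

Before the shock: 3627 - 5p = 4p - 2592 ⇒ 6219 = 9p ⇒ p = 691, q = 172.
The new curves are qd = 4355 - 5p (demand) and qs = 4p - 2592 (supply).
Clearing the new market: 4355 - 5p = 4p - 2592, so p = 6947/9 ≈ 771.8889 and q = 4460/9 ≈ 495.5556.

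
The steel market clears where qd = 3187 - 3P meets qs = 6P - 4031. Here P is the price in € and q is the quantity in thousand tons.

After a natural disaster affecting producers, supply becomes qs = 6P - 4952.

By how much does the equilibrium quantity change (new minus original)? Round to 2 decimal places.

-307.00

Solve the original market: 3187 - 3P = 6P - 4031, hence P = 802 and q = 781.
With the change applied: demand qd = 3187 - 3P, supply qs = 6P - 4952.
Setting them equal: 3187 - 3P = 6P - 4952 → 8139 = 9P, so P = 2713/3 ≈ 904.3333 and q = 474.
Δq = 474 − 781 = -307.00.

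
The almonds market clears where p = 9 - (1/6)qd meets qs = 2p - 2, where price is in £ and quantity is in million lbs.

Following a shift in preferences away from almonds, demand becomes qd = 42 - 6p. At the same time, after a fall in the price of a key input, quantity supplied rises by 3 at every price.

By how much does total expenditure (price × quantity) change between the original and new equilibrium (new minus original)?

-26.34375

Before the shock: 54 - 6p = 2p - 2 ⇒ 56 = 8p ⇒ p = 7, q = 12.
The shock moves the curves to qd = 42 - 6p and qs = 2p + 1.
Clearing the new market: 42 - 6p = 2p + 1, so p = 5.125 and q = 11.25.
Expenditure moves from 7×12 = 84 to 5.125×11.25 = 57.65625; change = -26.34375.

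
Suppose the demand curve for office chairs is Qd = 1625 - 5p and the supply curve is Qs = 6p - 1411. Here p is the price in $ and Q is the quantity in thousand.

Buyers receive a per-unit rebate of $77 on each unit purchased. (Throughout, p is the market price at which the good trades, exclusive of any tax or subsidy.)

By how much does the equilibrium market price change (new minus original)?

+35

Initially, 1625 - 5p = 6p - 1411, so 3036 = 11p and p = 276, Q = 245.
Since buyers' out-of-pocket price is the market price minus the rebate, the effective demand curve becomes Qd = 2010 - 5p.
Clearing the new market: 2010 - 5p = 6p - 1411, so p = 311 and Q = 455.
Δp = 311 − 276 = +35.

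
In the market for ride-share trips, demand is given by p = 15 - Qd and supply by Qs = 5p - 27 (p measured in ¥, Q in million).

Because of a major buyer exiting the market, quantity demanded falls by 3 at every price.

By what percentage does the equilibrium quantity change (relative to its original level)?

-31.25

Before the shock: 15 - p = 5p - 27 ⇒ 42 = 6p ⇒ p = 7, Q = 8.
The new curves are Qd = 12 - p (demand) and Qs = 5p - 27 (supply).
Setting them equal: 12 - p = 5p - 27 → 39 = 6p, so p = 6.5 and Q = 5.5.
%ΔQ = (5.5 − 8) / 8 × 100 = -31.25%.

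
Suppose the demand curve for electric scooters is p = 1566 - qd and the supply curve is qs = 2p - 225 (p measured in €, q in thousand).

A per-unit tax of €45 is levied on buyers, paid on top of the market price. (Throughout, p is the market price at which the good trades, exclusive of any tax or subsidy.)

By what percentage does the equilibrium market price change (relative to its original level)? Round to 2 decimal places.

-2.51

Before the shock: 1566 - p = 2p - 225 ⇒ 1791 = 3p ⇒ p = 597, q = 969.
Since buyers pay the price plus the tax, the effective demand curve becomes qd = 1521 - p.
Setting them equal: 1521 - p = 2p - 225 → 1746 = 3p, so p = 582 and q = 939.
%Δp = (582 − 597) / 597 × 100 = -2.51%.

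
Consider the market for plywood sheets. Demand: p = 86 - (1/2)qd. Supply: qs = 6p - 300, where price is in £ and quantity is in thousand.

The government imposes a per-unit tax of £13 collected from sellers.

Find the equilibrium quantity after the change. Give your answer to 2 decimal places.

Original equilibrium: 172 - 2p = 6p - 300 gives 472 = 8p, so p = 59 and q = 54.
Since sellers keep the price net of the tax, the effective supply curve becomes qs = 6p - 378.
Setting them equal: 172 - 2p = 6p - 378 → 550 = 8p, so p = 68.75 and q = 34.5.

34.50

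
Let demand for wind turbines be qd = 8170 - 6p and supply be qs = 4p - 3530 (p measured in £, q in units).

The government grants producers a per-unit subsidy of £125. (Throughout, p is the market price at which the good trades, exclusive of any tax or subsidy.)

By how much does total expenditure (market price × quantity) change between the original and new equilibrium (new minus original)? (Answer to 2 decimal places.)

+278500.00

Original equilibrium: 8170 - 6p = 4p - 3530 gives 11700 = 10p, so p = 1170 and q = 1150.
Since sellers receive the price plus the subsidy, the effective supply curve becomes qs = 4p - 3030.
Clearing the new market: 8170 - 6p = 4p - 3030, so p = 1120 and q = 1450.
Expenditure moves from 1170×1150 = 1345500 to 1120×1450 = 1624000; change = +278500.00.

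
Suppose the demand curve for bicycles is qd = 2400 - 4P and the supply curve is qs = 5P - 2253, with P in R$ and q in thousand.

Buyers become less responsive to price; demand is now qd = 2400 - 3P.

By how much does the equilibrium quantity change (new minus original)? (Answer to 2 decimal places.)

Before the shock: 2400 - 4P = 5P - 2253 ⇒ 4653 = 9P ⇒ P = 517, q = 332.
The shock moves the curves to qd = 2400 - 3P and qs = 5P - 2253.
Clearing the new market: 2400 - 3P = 5P - 2253, so P = 581.625 and q = 655.125.
Δq = 655.125 − 332 = +323.13.

+323.13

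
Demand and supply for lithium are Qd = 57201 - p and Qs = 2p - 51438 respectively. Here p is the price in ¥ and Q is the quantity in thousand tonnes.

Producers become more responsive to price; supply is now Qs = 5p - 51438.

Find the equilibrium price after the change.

18106.5

Before the shock: 57201 - p = 2p - 51438 ⇒ 108639 = 3p ⇒ p = 36213, Q = 20988.
The shock moves the curves to Qd = 57201 - p and Qs = 5p - 51438.
New equilibrium: 57201 - p = 5p - 51438 ⇒ 108639 = 6p ⇒ p = 18106.5, Q = 39094.5.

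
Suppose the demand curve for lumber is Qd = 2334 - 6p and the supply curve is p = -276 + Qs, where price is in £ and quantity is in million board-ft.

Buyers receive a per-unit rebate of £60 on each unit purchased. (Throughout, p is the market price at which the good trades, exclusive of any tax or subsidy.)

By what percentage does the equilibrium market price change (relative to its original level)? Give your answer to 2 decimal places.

+17.49

Before the shock: 2334 - 6p = p + 276 ⇒ 2058 = 7p ⇒ p = 294, Q = 570.
Since buyers' out-of-pocket price is the market price minus the rebate, the effective demand curve becomes Qd = 2694 - 6p.
Clearing the new market: 2694 - 6p = p + 276, so p = 2418/7 ≈ 345.4286 and Q = 4350/7 ≈ 621.4286.
%Δp = (345.4286 − 294) / 294 × 100 = +17.49%.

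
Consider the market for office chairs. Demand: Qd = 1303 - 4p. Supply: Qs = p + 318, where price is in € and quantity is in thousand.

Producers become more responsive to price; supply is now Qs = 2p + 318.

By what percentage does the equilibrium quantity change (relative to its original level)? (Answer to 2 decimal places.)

Solve the original market: 1303 - 4p = p + 318, hence p = 197 and Q = 515.
The new curves are Qd = 1303 - 4p (demand) and Qs = 2p + 318 (supply).
Setting them equal: 1303 - 4p = 2p + 318 → 985 = 6p, so p = 985/6 ≈ 164.1667 and Q = 1939/3 ≈ 646.3333.
%ΔQ = (646.3333 − 515) / 515 × 100 = +25.50%.

+25.50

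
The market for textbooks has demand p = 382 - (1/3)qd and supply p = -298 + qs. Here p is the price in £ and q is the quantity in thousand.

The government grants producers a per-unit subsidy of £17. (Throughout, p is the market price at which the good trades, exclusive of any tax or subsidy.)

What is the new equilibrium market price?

207.75

Solve the original market: 1146 - 3p = p + 298, hence p = 212 and q = 510.
Since sellers receive the price plus the subsidy, the effective supply curve becomes qs = p + 315.
New equilibrium: 1146 - 3p = p + 315 ⇒ 831 = 4p ⇒ p = 207.75, q = 522.75.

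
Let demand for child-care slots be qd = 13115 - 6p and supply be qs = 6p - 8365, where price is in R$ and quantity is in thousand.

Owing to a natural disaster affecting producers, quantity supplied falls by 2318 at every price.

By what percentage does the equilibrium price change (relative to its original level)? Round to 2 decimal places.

+10.79

Original equilibrium: 13115 - 6p = 6p - 8365 gives 21480 = 12p, so p = 1790 and q = 2375.
With the change applied: demand qd = 13115 - 6p, supply qs = 6p - 10683.
Equate the new curves: 13115 - 6p = 6p - 10683, giving 23798 = 12p, p = 11899/6 ≈ 1983.1667, q = 1216.
%Δp = (1983.1667 − 1790) / 1790 × 100 = +10.79%.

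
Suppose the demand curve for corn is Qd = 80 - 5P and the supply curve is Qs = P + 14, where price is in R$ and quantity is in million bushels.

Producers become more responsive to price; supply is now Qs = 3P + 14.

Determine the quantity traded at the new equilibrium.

38.75

Initially, 80 - 5P = P + 14, so 66 = 6P and P = 11, Q = 25.
With the change applied: demand Qd = 80 - 5P, supply Qs = 3P + 14.
Equate the new curves: 80 - 5P = 3P + 14, giving 66 = 8P, P = 8.25, Q = 38.75.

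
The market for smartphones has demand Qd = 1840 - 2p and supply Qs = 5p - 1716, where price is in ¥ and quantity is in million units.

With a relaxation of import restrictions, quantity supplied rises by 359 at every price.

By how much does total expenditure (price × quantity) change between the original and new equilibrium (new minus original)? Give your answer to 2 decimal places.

Initially, 1840 - 2p = 5p - 1716, so 3556 = 7p and p = 508, Q = 824.
After the shift, demand is Qd = 1840 - 2p and supply is Qs = 5p - 1357.
Clearing the new market: 1840 - 2p = 5p - 1357, so p = 3197/7 ≈ 456.7143 and Q = 6486/7 ≈ 926.5714.
Expenditure moves from 508×824 = 418592 to 456.7143×926.5714 = 423178.4082; change = +4586.41.

+4586.41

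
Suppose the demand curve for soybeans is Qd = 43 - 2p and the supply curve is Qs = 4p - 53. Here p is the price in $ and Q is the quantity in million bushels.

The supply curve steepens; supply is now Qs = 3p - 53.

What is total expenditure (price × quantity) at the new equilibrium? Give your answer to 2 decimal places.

88.32

Before the shock: 43 - 2p = 4p - 53 ⇒ 96 = 6p ⇒ p = 16, Q = 11.
The new curves are Qd = 43 - 2p (demand) and Qs = 3p - 53 (supply).
New equilibrium: 43 - 2p = 3p - 53 ⇒ 96 = 5p ⇒ p = 19.2, Q = 4.6.
New expenditure = 19.2 × 4.6 = 88.32.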